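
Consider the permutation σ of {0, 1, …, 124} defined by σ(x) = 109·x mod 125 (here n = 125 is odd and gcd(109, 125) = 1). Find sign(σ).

Orbit of 41 under x↦109x: [41, 94, 121, 64, 101, 9, 106]… (length divides ord_125(109)).
The orbit structure of x ↦ 109x mod 125: 7 orbits of sizes [50, 50, 10, 10, 2, 2, 1].
Σ(ℓ_i−1) = 125−7 = 118; sign = (−1)^118 = +1.
Zolotarev: (109|125) = +1, matching the cycle-count sign.

+1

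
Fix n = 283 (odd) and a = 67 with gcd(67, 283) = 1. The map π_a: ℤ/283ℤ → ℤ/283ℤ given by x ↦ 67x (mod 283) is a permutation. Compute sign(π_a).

-1

Trace 64: π^k(64) = [64, 43, 51, 21, 275, 30, 29] for k=0..6.
π_67 has 4 disjoint cycles with lengths [94, 94, 94, 1] on {0,…,282}.
sign(π) = (−1)^{n − #cycles} = (−1)^{283−4} = (−1)^279 = -1.
Via Zolotarev, sign(π_{67}) = (67|283) = -1.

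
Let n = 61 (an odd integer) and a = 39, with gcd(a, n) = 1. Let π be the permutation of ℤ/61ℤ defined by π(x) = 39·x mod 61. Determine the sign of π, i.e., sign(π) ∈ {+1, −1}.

Trace 12: π^k(12) = [12, 41, 13, 19, 9, 46, 25] for k=0..6.
Cycle type of π: 30×2 + 1; total 3 cycles.
61 − 3 = 58 transpositions; sign(π) = (−1)^58 = +1.
Via Zolotarev, sign(π_{39}) = (39|61) = +1.

+1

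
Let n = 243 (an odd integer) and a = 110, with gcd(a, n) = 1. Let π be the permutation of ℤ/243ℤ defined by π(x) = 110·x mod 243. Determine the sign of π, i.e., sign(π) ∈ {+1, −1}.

-1

Start at x=38: 38 → 49 → 44 → 223 → 230 → 28 → 164 → … (one orbit).
Cycle type of π: 162 + 54 + 18 + 6 + 2 + 1; total 6 cycles.
6 cycles on 243: each ℓ→(−1)^(ℓ−1), product (−1)^237 = -1.
(110|243)_J = -1 (Zolotarev's lemma cross-check).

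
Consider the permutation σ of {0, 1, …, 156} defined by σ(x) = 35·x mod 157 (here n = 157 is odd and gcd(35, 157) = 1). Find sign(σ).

Start at x=71: 71 → 130 → 154 → 52 → 93 → 115 → 100 → … (one orbit).
π_35 has 5 disjoint cycles with lengths [39, 39, 39, 39, 1] on {0,…,156}.
sign(π) = (−1)^{n − #cycles} = (−1)^{157−5} = (−1)^152 = +1.
Via Zolotarev, sign(π_{35}) = (35|157) = +1.

+1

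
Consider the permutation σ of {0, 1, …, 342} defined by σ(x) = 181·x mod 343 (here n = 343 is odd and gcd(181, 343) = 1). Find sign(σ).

-1

Start at x=302: 302 → 125 → 330 → 48 → 113 → 216 → 337 → … (one orbit).
Decompose π into cycles: lengths [98, 98, 98, 14, 14, 14, 2, 2, 2, 1] (10 cycles, including the fixed point 0).
10 cycles on 343: each ℓ→(−1)^(ℓ−1), product (−1)^333 = -1.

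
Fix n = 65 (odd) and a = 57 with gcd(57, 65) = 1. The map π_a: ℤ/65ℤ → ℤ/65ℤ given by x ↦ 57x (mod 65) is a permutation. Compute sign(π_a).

+1

Orbit of 57 under x↦57x: [57, 64, 8, 1]… (length divides ord_65(57)).
17 cycles of lengths [4, 4, 4, 4, 4, 4, 4, 4, 4, 4, 4, 4, 4, 4, 4, 4, 1].
17 cycles on 65: each ℓ→(−1)^(ℓ−1), product (−1)^48 = +1.
The Jacobi symbol (57|65) = +1 (Zolotarev) agrees.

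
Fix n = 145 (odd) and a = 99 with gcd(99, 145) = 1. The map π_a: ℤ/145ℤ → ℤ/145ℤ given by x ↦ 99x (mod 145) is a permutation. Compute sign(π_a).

Trace 99: π^k(99) = [99, 86, 104, 1] for k=0..3.
38 cycles of lengths [4, 4, 4, 4, 4, 4, 4, 4, 4, 4, 4, 4, 4, 4, 4, 4, 4, 4, 4, 4, 4, 4, 4, 4, 4, 4, 4, 4, 4, 4, 4, 4, 4, 4, 4, 2, 2, 1].
Σ(ℓ_i−1) = 145−38 = 107; sign = (−1)^107 = -1.
Via Zolotarev, sign(π_{99}) = (99|145) = -1.

-1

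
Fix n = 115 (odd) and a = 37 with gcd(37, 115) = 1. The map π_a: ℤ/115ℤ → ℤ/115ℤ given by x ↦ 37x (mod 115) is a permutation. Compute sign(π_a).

Trace 54: π^k(54) = [54, 43, 96, 102, 94, 28, 1] for k=0..6.
Cycle lengths of π_37 on ℤ/115ℤ: [44, 44, 22, 4, 1]; 5 cycles in total.
n − c = 115 − 5 = 110; sign = (−1)^110 = +1.
Check: (37/115) = +1 by Zolotarev.

+1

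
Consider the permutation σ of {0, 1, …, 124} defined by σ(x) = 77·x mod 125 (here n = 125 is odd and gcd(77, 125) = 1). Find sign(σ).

-1

Start at x=106: 106 → 37 → 99 → 123 → 96 → 17 → 59 → … (one orbit).
Decompose π into cycles: lengths [100, 20, 4, 1] (4 cycles, including the fixed point 0).
With 4 cycles on 125 points, sign = (−1)^{125−4} = -1.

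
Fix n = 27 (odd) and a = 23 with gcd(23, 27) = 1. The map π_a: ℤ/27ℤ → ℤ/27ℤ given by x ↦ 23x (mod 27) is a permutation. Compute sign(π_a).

-1

Start at x=1: 1 → 23 → 16 → 17 → 13 → 2 → 19 → … (one orbit).
π_23 has 4 disjoint cycles with lengths [18, 6, 2, 1] on {0,…,26}.
sign(π) = (−1)^{n − #cycles} = (−1)^{27−4} = (−1)^23 = -1.
Zolotarev: (23|27) = -1, matching the cycle-count sign.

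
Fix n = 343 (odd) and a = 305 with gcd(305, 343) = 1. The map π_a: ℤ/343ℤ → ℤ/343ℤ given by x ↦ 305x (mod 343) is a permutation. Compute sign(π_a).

+1

Trace 312: π^k(312) = [312, 149, 169, 95, 163, 323, 74] for k=0..6.
The orbit structure of x ↦ 305x mod 343: 7 orbits of sizes [147, 147, 21, 21, 3, 3, 1].
Σ(ℓ_i−1) = 343−7 = 336; sign = (−1)^336 = +1.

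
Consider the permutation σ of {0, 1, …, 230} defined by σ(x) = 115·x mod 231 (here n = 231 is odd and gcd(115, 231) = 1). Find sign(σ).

-1

Trace 67: π^k(67) = [67, 82, 190, 136, 163, 34, 214] for k=0..6.
18 cycles of lengths [30, 30, 30, 30, 30, 30, 6, 6, 6, 5, 5, 5, 5, 5, 5, 1, 1, 1].
With 18 cycles on 231 points, sign = (−1)^{231−18} = -1.
Zolotarev: (115|231) = -1, matching the cycle-count sign.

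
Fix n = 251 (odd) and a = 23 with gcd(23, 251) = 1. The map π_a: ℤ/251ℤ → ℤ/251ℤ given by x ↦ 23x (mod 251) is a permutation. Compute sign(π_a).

Start at x=9: 9 → 207 → 243 → 67 → 35 → 52 → 192 → … (one orbit).
Decompose π into cycles: lengths [125, 125, 1] (3 cycles, including the fixed point 0).
251 − 3 = 248 transpositions; sign(π) = (−1)^248 = +1.
The Jacobi symbol (23|251) = +1 (Zolotarev) agrees.

+1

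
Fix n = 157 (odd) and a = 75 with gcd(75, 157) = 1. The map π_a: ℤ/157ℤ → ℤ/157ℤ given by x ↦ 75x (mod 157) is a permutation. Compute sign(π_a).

+1

Trace 130: π^k(130) = [130, 16, 101, 39, 99, 46, 153] for k=0..6.
13 cycles of lengths [13, 13, 13, 13, 13, 13, 13, 13, 13, 13, 13, 13, 1].
13 cycles on 157: each ℓ→(−1)^(ℓ−1), product (−1)^144 = +1.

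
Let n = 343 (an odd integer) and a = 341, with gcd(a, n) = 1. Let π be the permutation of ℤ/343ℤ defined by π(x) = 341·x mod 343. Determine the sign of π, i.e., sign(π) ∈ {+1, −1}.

Orbit of 172 under x↦341x: [172, 342, 2, 339, 8, 327, 32]… (length divides ord_343(341)).
The orbit structure of x ↦ 341x mod 343: 4 orbits of sizes [294, 42, 6, 1].
n − c = 343 − 4 = 339; sign = (−1)^339 = -1.
Check: (341/343) = -1 by Zolotarev.

-1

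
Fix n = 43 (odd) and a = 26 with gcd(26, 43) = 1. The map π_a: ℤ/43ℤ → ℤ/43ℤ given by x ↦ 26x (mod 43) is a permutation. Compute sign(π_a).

-1

Orbit of 24 under x↦26x: [24, 22, 13, 37, 16, 29, 23]… (length divides ord_43(26)).
The orbit structure of x ↦ 26x mod 43: 2 orbits of sizes [42, 1].
43 − 2 = 41 transpositions; sign(π) = (−1)^41 = -1.
(26|43)_J = -1 (Zolotarev's lemma cross-check).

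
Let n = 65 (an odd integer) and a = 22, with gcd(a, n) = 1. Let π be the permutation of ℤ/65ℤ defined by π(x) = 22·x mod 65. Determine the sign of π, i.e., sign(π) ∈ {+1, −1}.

Trace 42: π^k(42) = [42, 14, 48, 16, 27, 9, 3] for k=0..6.
Cycle type of π: 12×4 + 4 + 3×4 + 1; total 10 cycles.
Σ(ℓ_i−1) = 65−10 = 55; sign = (−1)^55 = -1.
(22|65)_J = -1 (Zolotarev's lemma cross-check).

-1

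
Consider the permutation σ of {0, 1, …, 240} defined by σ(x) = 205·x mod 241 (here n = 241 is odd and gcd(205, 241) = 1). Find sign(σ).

Trace 98: π^k(98) = [98, 87, 1, 205, 91] for k=0..4.
Decompose π into cycles: lengths [5, 5, 5, 5, 5, 5, 5, 5, 5, 5, 5, 5, 5, 5, 5, 5, 5, 5, 5, 5, 5, 5, 5, 5, 5, 5, 5, 5, 5, 5, 5, 5, 5, 5, 5, 5, 5, 5, 5, 5, 5, 5, 5, 5, 5, 5, 5, 5, 1] (49 cycles, including the fixed point 0).
sign(π) = (−1)^{n − #cycles} = (−1)^{241−49} = (−1)^192 = +1.
Check: (205/241) = +1 by Zolotarev.

+1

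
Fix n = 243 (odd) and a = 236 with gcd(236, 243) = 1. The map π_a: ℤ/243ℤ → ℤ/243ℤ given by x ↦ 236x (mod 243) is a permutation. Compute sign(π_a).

Orbit of 191 under x↦236x: [191, 121, 125, 97, 50, 136, 20]… (length divides ord_243(236)).
Cycle type of π: 162 + 54 + 18 + 6 + 2 + 1; total 6 cycles.
n − c = 243 − 6 = 237; sign = (−1)^237 = -1.

-1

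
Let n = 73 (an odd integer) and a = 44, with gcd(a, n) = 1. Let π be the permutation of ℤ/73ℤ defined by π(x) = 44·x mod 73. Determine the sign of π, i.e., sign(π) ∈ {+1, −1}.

Trace 21: π^k(21) = [21, 48, 68, 72, 29, 35, 7] for k=0..6.
Decompose π into cycles: lengths [72, 1] (2 cycles, including the fixed point 0).
Σ(ℓ_i−1) = 73−2 = 71; sign = (−1)^71 = -1.
Check: (44/73) = -1 by Zolotarev.

-1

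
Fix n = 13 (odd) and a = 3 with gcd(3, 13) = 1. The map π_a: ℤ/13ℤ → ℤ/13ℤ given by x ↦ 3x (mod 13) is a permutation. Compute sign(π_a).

+1

Orbit of 9 under x↦3x: [9, 1, 3]… (length divides ord_13(3)).
Cycle type of π: 3×4 + 1; total 5 cycles.
sign(π) = (−1)^{n − #cycles} = (−1)^{13−5} = (−1)^8 = +1.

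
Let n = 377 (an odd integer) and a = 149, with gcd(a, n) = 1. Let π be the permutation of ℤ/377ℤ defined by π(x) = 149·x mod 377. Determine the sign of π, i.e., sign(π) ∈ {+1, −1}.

Orbit of 81 under x↦149x: [81, 5, 368, 167, 1, 149, 335]… (length divides ord_377(149)).
Decompose π into cycles: lengths [84, 84, 84, 84, 14, 14, 12, 1] (8 cycles, including the fixed point 0).
377 − 8 = 369 transpositions; sign(π) = (−1)^369 = -1.
The Jacobi symbol (149|377) = -1 (Zolotarev) agrees.

-1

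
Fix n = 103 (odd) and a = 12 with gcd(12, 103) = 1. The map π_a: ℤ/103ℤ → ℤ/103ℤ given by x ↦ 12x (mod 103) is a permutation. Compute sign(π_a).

Orbit of 83 under x↦12x: [83, 69, 4, 48, 61, 11, 29]… (length divides ord_103(12)).
Cycle type of π: 102 + 1; total 2 cycles.
With 2 cycles on 103 points, sign = (−1)^{103−2} = -1.
The Jacobi symbol (12|103) = -1 (Zolotarev) agrees.

-1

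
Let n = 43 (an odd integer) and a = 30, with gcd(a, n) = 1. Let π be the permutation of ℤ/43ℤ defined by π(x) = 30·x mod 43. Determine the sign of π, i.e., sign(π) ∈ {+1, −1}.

-1

Trace 13: π^k(13) = [13, 3, 4, 34, 31, 27, 36] for k=0..6.
The orbit structure of x ↦ 30x mod 43: 2 orbits of sizes [42, 1].
Σ(ℓ_i−1) = 43−2 = 41; sign = (−1)^41 = -1.
The Jacobi symbol (30|43) = -1 (Zolotarev) agrees.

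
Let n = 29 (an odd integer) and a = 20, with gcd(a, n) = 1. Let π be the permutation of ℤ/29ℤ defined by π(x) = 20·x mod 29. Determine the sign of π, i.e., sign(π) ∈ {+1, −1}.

Trace 1: π^k(1) = [1, 20, 23, 25, 7, 24, 16] for k=0..6.
Cycle type of π: 7×4 + 1; total 5 cycles.
sign(π) = (−1)^{n − #cycles} = (−1)^{29−5} = (−1)^24 = +1.
Via Zolotarev, sign(π_{20}) = (20|29) = +1.

+1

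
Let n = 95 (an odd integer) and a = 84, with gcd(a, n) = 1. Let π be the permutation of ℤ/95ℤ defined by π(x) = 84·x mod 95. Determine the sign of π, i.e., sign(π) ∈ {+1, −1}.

Orbit of 94 under x↦84x: [94, 11, 69, 1, 84, 26]… (length divides ord_95(84)).
Decompose π into cycles: lengths [6, 6, 6, 6, 6, 6, 6, 6, 6, 6, 6, 6, 6, 6, 6, 2, 2, 1] (18 cycles, including the fixed point 0).
With 18 cycles on 95 points, sign = (−1)^{95−18} = -1.
Via Zolotarev, sign(π_{84}) = (84|95) = -1.

-1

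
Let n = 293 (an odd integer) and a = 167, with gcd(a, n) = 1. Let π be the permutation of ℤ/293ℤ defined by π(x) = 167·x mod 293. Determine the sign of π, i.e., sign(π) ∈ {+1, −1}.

+1

Start at x=124: 124 → 198 → 250 → 144 → 22 → 158 → 16 → … (one orbit).
Cycle type of π: 146×2 + 1; total 3 cycles.
3 cycles on 293: each ℓ→(−1)^(ℓ−1), product (−1)^290 = +1.
(167|293)_J = +1 (Zolotarev's lemma cross-check).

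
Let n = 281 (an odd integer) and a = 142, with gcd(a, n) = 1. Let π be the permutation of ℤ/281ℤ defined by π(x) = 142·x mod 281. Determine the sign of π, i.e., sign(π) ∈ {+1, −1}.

-1

Orbit of 60 under x↦142x: [60, 90, 135, 62, 93, 280, 139]… (length divides ord_281(142)).
π_142 has 8 disjoint cycles with lengths [40, 40, 40, 40, 40, 40, 40, 1] on {0,…,280}.
n − c = 281 − 8 = 273; sign = (−1)^273 = -1.
The Jacobi symbol (142|281) = -1 (Zolotarev) agrees.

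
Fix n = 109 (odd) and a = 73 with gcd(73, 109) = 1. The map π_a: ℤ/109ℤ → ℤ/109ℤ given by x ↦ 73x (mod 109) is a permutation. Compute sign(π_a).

Orbit of 35 under x↦73x: [35, 48, 16, 78, 26, 45, 15]… (length divides ord_109(73)).
π_73 has 5 disjoint cycles with lengths [27, 27, 27, 27, 1] on {0,…,108}.
sign(π) = (−1)^{n − #cycles} = (−1)^{109−5} = (−1)^104 = +1.

+1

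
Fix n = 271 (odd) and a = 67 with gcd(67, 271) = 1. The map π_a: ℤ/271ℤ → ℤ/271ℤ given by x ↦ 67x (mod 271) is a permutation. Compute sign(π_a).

Orbit of 160 under x↦67x: [160, 151, 90, 68, 220, 106, 56]… (length divides ord_271(67)).
π_67 has 3 disjoint cycles with lengths [135, 135, 1] on {0,…,270}.
With 3 cycles on 271 points, sign = (−1)^{271−3} = +1.

+1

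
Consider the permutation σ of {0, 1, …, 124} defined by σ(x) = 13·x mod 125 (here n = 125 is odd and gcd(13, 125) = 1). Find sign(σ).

Orbit of 3 under x↦13x: [3, 39, 7, 91, 58, 4, 52]… (length divides ord_125(13)).
4 cycles of lengths [100, 20, 4, 1].
Σ(ℓ_i−1) = 125−4 = 121; sign = (−1)^121 = -1.

-1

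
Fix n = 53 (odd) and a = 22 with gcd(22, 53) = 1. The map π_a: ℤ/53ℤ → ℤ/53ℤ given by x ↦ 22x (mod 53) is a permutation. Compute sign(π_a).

Orbit of 3 under x↦22x: [3, 13, 21, 38, 41, 1, 22]… (length divides ord_53(22)).
Decompose π into cycles: lengths [52, 1] (2 cycles, including the fixed point 0).
2 cycles on 53: each ℓ→(−1)^(ℓ−1), product (−1)^51 = -1.
(22|53)_J = -1 (Zolotarev's lemma cross-check).

-1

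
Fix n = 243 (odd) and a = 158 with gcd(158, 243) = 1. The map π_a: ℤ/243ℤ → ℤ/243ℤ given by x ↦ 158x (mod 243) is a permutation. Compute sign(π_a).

-1

Trace 74: π^k(74) = [74, 28, 50, 124, 152, 202, 83] for k=0..6.
Decompose π into cycles: lengths [162, 54, 18, 6, 2, 1] (6 cycles, including the fixed point 0).
6 cycles on 243: each ℓ→(−1)^(ℓ−1), product (−1)^237 = -1.
Check: (158/243) = -1 by Zolotarev.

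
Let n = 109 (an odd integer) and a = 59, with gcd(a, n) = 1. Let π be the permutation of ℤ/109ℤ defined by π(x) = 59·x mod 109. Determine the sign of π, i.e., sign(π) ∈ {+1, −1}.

Start at x=57: 57 → 93 → 37 → 3 → 68 → 88 → 69 → … (one orbit).
Cycle lengths of π_59 on ℤ/109ℤ: [108, 1]; 2 cycles in total.
Σ(ℓ_i−1) = 109−2 = 107; sign = (−1)^107 = -1.

-1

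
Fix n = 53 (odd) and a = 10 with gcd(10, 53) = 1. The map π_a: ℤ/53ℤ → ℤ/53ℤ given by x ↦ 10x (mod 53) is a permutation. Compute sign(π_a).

Start at x=49: 49 → 13 → 24 → 28 → 15 → 44 → 16 → … (one orbit).
π_10 has 5 disjoint cycles with lengths [13, 13, 13, 13, 1] on {0,…,52}.
5 cycles on 53: each ℓ→(−1)^(ℓ−1), product (−1)^48 = +1.

+1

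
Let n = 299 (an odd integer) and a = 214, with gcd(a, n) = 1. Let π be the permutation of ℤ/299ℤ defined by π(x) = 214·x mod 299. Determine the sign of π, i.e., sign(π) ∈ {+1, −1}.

Orbit of 229 under x↦214x: [229, 269, 158, 25, 267, 29, 226]… (length divides ord_299(214)).
5 cycles of lengths [132, 132, 22, 12, 1].
Σ(ℓ_i−1) = 299−5 = 294; sign = (−1)^294 = +1.
Via Zolotarev, sign(π_{214}) = (214|299) = +1.

+1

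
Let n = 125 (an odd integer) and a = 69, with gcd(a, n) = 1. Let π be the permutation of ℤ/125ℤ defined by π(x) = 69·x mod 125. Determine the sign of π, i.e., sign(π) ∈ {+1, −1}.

+1

Start at x=124: 124 → 56 → 114 → 116 → 4 → 26 → 44 → … (one orbit).
Cycle lengths of π_69 on ℤ/125ℤ: [50, 50, 10, 10, 2, 2, 1]; 7 cycles in total.
n − c = 125 − 7 = 118; sign = (−1)^118 = +1.
Via Zolotarev, sign(π_{69}) = (69|125) = +1.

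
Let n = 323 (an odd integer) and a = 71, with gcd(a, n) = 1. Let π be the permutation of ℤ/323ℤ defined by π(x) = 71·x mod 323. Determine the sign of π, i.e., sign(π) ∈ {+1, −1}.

Start at x=265: 265 → 81 → 260 → 49 → 249 → 237 → 31 → … (one orbit).
5 cycles of lengths [144, 144, 18, 16, 1].
n − c = 323 − 5 = 318; sign = (−1)^318 = +1.
Check: (71/323) = +1 by Zolotarev.

+1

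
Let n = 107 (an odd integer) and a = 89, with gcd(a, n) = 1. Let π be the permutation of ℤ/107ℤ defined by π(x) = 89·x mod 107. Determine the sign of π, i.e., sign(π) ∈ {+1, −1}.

+1

Trace 19: π^k(19) = [19, 86, 57, 44, 64, 25, 85] for k=0..6.
The orbit structure of x ↦ 89x mod 107: 3 orbits of sizes [53, 53, 1].
n − c = 107 − 3 = 104; sign = (−1)^104 = +1.
The Jacobi symbol (89|107) = +1 (Zolotarev) agrees.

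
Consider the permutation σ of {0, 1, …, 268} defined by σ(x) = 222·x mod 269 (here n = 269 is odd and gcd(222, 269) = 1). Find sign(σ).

Start at x=233: 233 → 78 → 100 → 142 → 51 → 24 → 217 → … (one orbit).
3 cycles of lengths [134, 134, 1].
3 cycles on 269: each ℓ→(−1)^(ℓ−1), product (−1)^266 = +1.

+1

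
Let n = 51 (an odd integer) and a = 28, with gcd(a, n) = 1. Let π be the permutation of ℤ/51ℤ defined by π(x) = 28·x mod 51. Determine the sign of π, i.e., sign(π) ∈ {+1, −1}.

-1

Trace 16: π^k(16) = [16, 40, 49, 46, 13, 7, 43] for k=0..6.
Cycle type of π: 16×3 + 1×3; total 6 cycles.
With 6 cycles on 51 points, sign = (−1)^{51−6} = -1.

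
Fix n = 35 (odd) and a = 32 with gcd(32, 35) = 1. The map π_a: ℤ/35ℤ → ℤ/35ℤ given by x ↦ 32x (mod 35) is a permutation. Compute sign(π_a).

-1

Orbit of 23 under x↦32x: [23, 1, 32, 9, 8, 11, 2]… (length divides ord_35(32)).
Cycle type of π: 12×2 + 4 + 3×2 + 1; total 6 cycles.
35 − 6 = 29 transpositions; sign(π) = (−1)^29 = -1.
Check: (32/35) = -1 by Zolotarev.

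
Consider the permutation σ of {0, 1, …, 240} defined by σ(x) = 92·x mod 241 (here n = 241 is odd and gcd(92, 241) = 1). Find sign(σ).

Orbit of 194 under x↦92x: [194, 14, 83, 165, 238, 206, 154]… (length divides ord_241(92)).
Cycle lengths of π_92 on ℤ/241ℤ: [240, 1]; 2 cycles in total.
241 − 2 = 239 transpositions; sign(π) = (−1)^239 = -1.
(92|241)_J = -1 (Zolotarev's lemma cross-check).

-1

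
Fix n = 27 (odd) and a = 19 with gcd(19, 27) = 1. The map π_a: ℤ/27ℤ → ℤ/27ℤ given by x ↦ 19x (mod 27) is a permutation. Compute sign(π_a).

Orbit of 10 under x↦19x: [10, 1, 19]… (length divides ord_27(19)).
Cycle type of π: 3×6 + 1×9; total 15 cycles.
27 − 15 = 12 transpositions; sign(π) = (−1)^12 = +1.
Via Zolotarev, sign(π_{19}) = (19|27) = +1.

+1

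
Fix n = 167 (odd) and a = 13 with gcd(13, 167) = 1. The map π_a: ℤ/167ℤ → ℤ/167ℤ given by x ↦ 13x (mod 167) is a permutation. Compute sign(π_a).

Orbit of 75 under x↦13x: [75, 140, 150, 113, 133, 59, 99]… (length divides ord_167(13)).
Cycle lengths of π_13 on ℤ/167ℤ: [166, 1]; 2 cycles in total.
167 − 2 = 165 transpositions; sign(π) = (−1)^165 = -1.
Zolotarev: (13|167) = -1, matching the cycle-count sign.

-1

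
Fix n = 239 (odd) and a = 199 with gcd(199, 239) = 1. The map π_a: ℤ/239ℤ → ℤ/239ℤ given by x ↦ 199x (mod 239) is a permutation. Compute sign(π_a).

-1

Orbit of 67 under x↦199x: [67, 188, 128, 138, 216, 203, 6]… (length divides ord_239(199)).
Cycle lengths of π_199 on ℤ/239ℤ: [34, 34, 34, 34, 34, 34, 34, 1]; 8 cycles in total.
Σ(ℓ_i−1) = 239−8 = 231; sign = (−1)^231 = -1.
The Jacobi symbol (199|239) = -1 (Zolotarev) agrees.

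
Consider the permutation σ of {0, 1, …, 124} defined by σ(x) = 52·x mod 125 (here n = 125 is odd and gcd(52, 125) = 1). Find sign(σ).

Start at x=79: 79 → 108 → 116 → 32 → 39 → 28 → 81 → … (one orbit).
Decompose π into cycles: lengths [100, 20, 4, 1] (4 cycles, including the fixed point 0).
Σ(ℓ_i−1) = 125−4 = 121; sign = (−1)^121 = -1.
Via Zolotarev, sign(π_{52}) = (52|125) = -1.

-1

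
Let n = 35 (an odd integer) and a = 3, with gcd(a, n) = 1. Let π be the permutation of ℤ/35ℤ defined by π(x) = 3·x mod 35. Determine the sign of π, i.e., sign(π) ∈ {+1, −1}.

+1

Orbit of 9 under x↦3x: [9, 27, 11, 33, 29, 17, 16]… (length divides ord_35(3)).
The orbit structure of x ↦ 3x mod 35: 5 orbits of sizes [12, 12, 6, 4, 1].
35 − 5 = 30 transpositions; sign(π) = (−1)^30 = +1.
Via Zolotarev, sign(π_{3}) = (3|35) = +1.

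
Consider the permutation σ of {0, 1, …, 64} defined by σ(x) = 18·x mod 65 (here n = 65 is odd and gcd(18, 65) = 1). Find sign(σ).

+1

Orbit of 1 under x↦18x: [1, 18, 64, 47]… (length divides ord_65(18)).
Cycle type of π: 4×16 + 1; total 17 cycles.
sign(π) = (−1)^{n − #cycles} = (−1)^{65−17} = (−1)^48 = +1.
(18|65)_J = +1 (Zolotarev's lemma cross-check).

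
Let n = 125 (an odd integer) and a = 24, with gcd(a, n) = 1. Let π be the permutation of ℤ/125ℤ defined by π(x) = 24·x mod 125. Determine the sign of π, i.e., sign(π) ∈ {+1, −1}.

+1

Trace 51: π^k(51) = [51, 99, 1, 24, 76, 74, 26] for k=0..6.
π_24 has 23 disjoint cycles with lengths [10, 10, 10, 10, 10, 10, 10, 10, 10, 10, 2, 2, 2, 2, 2, 2, 2, 2, 2, 2, 2, 2, 1] on {0,…,124}.
n − c = 125 − 23 = 102; sign = (−1)^102 = +1.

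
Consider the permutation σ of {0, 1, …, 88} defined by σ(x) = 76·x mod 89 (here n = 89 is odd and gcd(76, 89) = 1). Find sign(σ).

Start at x=14: 14 → 85 → 52 → 36 → 66 → 32 → 29 → … (one orbit).
Cycle lengths of π_76 on ℤ/89ℤ: [88, 1]; 2 cycles in total.
89 − 2 = 87 transpositions; sign(π) = (−1)^87 = -1.
The Jacobi symbol (76|89) = -1 (Zolotarev) agrees.

-1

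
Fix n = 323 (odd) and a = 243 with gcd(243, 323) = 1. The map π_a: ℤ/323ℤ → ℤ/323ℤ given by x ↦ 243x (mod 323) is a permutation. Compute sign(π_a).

Orbit of 138 under x↦243x: [138, 265, 118, 250, 26, 181, 55]… (length divides ord_323(243)).
The orbit structure of x ↦ 243x mod 323: 5 orbits of sizes [144, 144, 18, 16, 1].
n − c = 323 − 5 = 318; sign = (−1)^318 = +1.
The Jacobi symbol (243|323) = +1 (Zolotarev) agrees.

+1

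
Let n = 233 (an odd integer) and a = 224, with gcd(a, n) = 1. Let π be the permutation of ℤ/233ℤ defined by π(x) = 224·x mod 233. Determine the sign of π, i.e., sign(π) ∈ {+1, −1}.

+1

Start at x=74: 74 → 33 → 169 → 110 → 175 → 56 → 195 → … (one orbit).
3 cycles of lengths [116, 116, 1].
233 − 3 = 230 transpositions; sign(π) = (−1)^230 = +1.
The Jacobi symbol (224|233) = +1 (Zolotarev) agrees.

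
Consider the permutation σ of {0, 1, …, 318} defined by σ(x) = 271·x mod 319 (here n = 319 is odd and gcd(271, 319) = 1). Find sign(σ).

+1

Start at x=103: 103 → 160 → 295 → 195 → 210 → 128 → 236 → … (one orbit).
π_271 has 5 disjoint cycles with lengths [140, 140, 28, 10, 1] on {0,…,318}.
5 cycles on 319: each ℓ→(−1)^(ℓ−1), product (−1)^314 = +1.
Zolotarev: (271|319) = +1, matching the cycle-count sign.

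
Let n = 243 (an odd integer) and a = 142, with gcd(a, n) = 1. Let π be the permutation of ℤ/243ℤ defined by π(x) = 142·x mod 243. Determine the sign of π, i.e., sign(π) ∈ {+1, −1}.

+1

Trace 217: π^k(217) = [217, 196, 130, 235, 79, 40, 91] for k=0..6.
Cycle lengths of π_142 on ℤ/243ℤ: [81, 81, 27, 27, 9, 9, 3, 3, 1, 1, 1]; 11 cycles in total.
n − c = 243 − 11 = 232; sign = (−1)^232 = +1.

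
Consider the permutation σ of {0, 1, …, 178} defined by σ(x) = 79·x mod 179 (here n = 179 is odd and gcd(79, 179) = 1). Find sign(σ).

Trace 121: π^k(121) = [121, 72, 139, 62, 65, 123, 51] for k=0..6.
Decompose π into cycles: lengths [178, 1] (2 cycles, including the fixed point 0).
2 cycles on 179: each ℓ→(−1)^(ℓ−1), product (−1)^177 = -1.
Zolotarev: (79|179) = -1, matching the cycle-count sign.

-1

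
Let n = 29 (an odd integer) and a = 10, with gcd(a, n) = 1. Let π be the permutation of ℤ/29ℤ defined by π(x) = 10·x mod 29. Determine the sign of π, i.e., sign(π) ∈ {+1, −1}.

Start at x=1: 1 → 10 → 13 → 14 → 24 → 8 → 22 → … (one orbit).
2 cycles of lengths [28, 1].
With 2 cycles on 29 points, sign = (−1)^{29−2} = -1.
(10|29)_J = -1 (Zolotarev's lemma cross-check).

-1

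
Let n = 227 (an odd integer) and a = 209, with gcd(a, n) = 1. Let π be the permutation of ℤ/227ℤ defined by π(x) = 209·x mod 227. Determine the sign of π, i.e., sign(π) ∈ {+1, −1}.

Trace 30: π^k(30) = [30, 141, 186, 57, 109, 81, 131] for k=0..6.
π_209 has 3 disjoint cycles with lengths [113, 113, 1] on {0,…,226}.
sign(π) = (−1)^{n − #cycles} = (−1)^{227−3} = (−1)^224 = +1.

+1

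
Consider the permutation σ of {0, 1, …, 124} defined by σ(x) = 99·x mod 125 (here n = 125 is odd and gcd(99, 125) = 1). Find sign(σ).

+1

Orbit of 1 under x↦99x: [1, 99, 51, 49, 101, 124, 26]… (length divides ord_125(99)).
Decompose π into cycles: lengths [10, 10, 10, 10, 10, 10, 10, 10, 10, 10, 2, 2, 2, 2, 2, 2, 2, 2, 2, 2, 2, 2, 1] (23 cycles, including the fixed point 0).
With 23 cycles on 125 points, sign = (−1)^{125−23} = +1.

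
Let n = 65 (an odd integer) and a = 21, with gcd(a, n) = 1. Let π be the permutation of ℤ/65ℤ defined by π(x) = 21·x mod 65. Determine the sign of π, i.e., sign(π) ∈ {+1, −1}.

-1

Start at x=51: 51 → 31 → 1 → 21 → 51 (one orbit).
20 cycles of lengths [4, 4, 4, 4, 4, 4, 4, 4, 4, 4, 4, 4, 4, 4, 4, 1, 1, 1, 1, 1].
20 cycles on 65: each ℓ→(−1)^(ℓ−1), product (−1)^45 = -1.
Check: (21/65) = -1 by Zolotarev.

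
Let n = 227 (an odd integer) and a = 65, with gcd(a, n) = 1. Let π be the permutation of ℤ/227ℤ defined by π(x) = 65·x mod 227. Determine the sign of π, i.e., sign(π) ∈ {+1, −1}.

+1

Orbit of 213 under x↦65x: [213, 225, 97, 176, 90, 175, 25]… (length divides ord_227(65)).
Cycle lengths of π_65 on ℤ/227ℤ: [113, 113, 1]; 3 cycles in total.
With 3 cycles on 227 points, sign = (−1)^{227−3} = +1.
The Jacobi symbol (65|227) = +1 (Zolotarev) agrees.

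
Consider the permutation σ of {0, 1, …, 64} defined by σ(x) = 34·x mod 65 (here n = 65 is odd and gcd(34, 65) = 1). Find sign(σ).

Start at x=34: 34 → 51 → 44 → 1 → 34 (one orbit).
Cycle type of π: 4×15 + 2×2 + 1; total 18 cycles.
With 18 cycles on 65 points, sign = (−1)^{65−18} = -1.

-1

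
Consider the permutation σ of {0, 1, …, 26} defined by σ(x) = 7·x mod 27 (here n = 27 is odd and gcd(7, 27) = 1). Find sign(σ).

Orbit of 4 under x↦7x: [4, 1, 7, 22, 19, 25, 13]… (length divides ord_27(7)).
The orbit structure of x ↦ 7x mod 27: 7 orbits of sizes [9, 9, 3, 3, 1, 1, 1].
Σ(ℓ_i−1) = 27−7 = 20; sign = (−1)^20 = +1.
Zolotarev: (7|27) = +1, matching the cycle-count sign.

+1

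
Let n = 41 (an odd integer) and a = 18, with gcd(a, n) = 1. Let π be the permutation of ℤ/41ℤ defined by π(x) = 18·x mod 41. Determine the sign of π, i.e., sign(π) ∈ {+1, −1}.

+1

Trace 37: π^k(37) = [37, 10, 16, 1, 18] for k=0..4.
9 cycles of lengths [5, 5, 5, 5, 5, 5, 5, 5, 1].
9 cycles on 41: each ℓ→(−1)^(ℓ−1), product (−1)^32 = +1.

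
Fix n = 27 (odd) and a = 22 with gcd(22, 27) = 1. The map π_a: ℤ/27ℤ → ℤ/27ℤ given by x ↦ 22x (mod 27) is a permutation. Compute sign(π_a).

+1

Start at x=25: 25 → 10 → 4 → 7 → 19 → 13 → 16 → … (one orbit).
7 cycles of lengths [9, 9, 3, 3, 1, 1, 1].
With 7 cycles on 27 points, sign = (−1)^{27−7} = +1.
The Jacobi symbol (22|27) = +1 (Zolotarev) agrees.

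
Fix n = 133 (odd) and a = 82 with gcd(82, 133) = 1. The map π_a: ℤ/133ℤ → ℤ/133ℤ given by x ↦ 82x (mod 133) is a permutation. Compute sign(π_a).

Start at x=20: 20 → 44 → 17 → 64 → 61 → 81 → 125 → … (one orbit).
The orbit structure of x ↦ 82x mod 133: 10 orbits of sizes [18, 18, 18, 18, 18, 18, 9, 9, 6, 1].
With 10 cycles on 133 points, sign = (−1)^{133−10} = -1.

-1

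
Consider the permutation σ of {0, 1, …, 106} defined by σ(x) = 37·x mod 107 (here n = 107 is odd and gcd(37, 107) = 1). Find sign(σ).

+1

Trace 25: π^k(25) = [25, 69, 92, 87, 9, 12, 16] for k=0..6.
π_37 has 3 disjoint cycles with lengths [53, 53, 1] on {0,…,106}.
n − c = 107 − 3 = 104; sign = (−1)^104 = +1.
Zolotarev: (37|107) = +1, matching the cycle-count sign.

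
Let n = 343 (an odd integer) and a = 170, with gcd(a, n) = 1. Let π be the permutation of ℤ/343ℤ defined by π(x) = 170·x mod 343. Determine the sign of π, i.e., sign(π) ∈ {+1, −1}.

+1

Trace 67: π^k(67) = [67, 71, 65, 74, 232, 338, 179] for k=0..6.
Cycle type of π: 147×2 + 21×2 + 3×2 + 1; total 7 cycles.
sign(π) = (−1)^{n − #cycles} = (−1)^{343−7} = (−1)^336 = +1.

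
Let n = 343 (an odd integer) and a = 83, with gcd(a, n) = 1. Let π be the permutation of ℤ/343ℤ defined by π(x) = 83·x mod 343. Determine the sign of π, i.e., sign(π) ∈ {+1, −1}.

-1

Orbit of 169 under x↦83x: [169, 307, 99, 328, 127, 251, 253]… (length divides ord_343(83)).
10 cycles of lengths [98, 98, 98, 14, 14, 14, 2, 2, 2, 1].
343 − 10 = 333 transpositions; sign(π) = (−1)^333 = -1.
(83|343)_J = -1 (Zolotarev's lemma cross-check).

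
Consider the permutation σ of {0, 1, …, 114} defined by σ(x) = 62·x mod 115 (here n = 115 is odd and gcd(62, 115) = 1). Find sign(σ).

Trace 101: π^k(101) = [101, 52, 4, 18, 81, 77, 59] for k=0..6.
π_62 has 6 disjoint cycles with lengths [44, 44, 11, 11, 4, 1] on {0,…,114}.
Σ(ℓ_i−1) = 115−6 = 109; sign = (−1)^109 = -1.
Zolotarev: (62|115) = -1, matching the cycle-count sign.

-1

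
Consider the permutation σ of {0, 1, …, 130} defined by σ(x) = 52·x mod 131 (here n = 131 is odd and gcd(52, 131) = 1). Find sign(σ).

+1

Trace 52: π^k(52) = [52, 84, 45, 113, 112, 60, 107] for k=0..6.
11 cycles of lengths [13, 13, 13, 13, 13, 13, 13, 13, 13, 13, 1].
n − c = 131 − 11 = 120; sign = (−1)^120 = +1.
The Jacobi symbol (52|131) = +1 (Zolotarev) agrees.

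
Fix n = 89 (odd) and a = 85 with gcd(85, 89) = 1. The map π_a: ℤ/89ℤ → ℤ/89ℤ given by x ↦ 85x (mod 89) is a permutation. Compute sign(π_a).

+1

Start at x=57: 57 → 39 → 22 → 1 → 85 → 16 → 25 → … (one orbit).
π_85 has 5 disjoint cycles with lengths [22, 22, 22, 22, 1] on {0,…,88}.
With 5 cycles on 89 points, sign = (−1)^{89−5} = +1.
Zolotarev: (85|89) = +1, matching the cycle-count sign.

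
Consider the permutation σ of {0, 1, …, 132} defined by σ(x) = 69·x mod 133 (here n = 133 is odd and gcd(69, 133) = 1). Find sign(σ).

+1

Orbit of 64 under x↦69x: [64, 27, 1, 69, 106, 132]… (length divides ord_133(69)).
25 cycles of lengths [6, 6, 6, 6, 6, 6, 6, 6, 6, 6, 6, 6, 6, 6, 6, 6, 6, 6, 6, 6, 6, 2, 2, 2, 1].
Σ(ℓ_i−1) = 133−25 = 108; sign = (−1)^108 = +1.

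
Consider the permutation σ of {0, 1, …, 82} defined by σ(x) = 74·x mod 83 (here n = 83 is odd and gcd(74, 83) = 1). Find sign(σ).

Orbit of 80 under x↦74x: [80, 27, 6, 29, 71, 25, 24]… (length divides ord_83(74)).
Decompose π into cycles: lengths [82, 1] (2 cycles, including the fixed point 0).
n − c = 83 − 2 = 81; sign = (−1)^81 = -1.
The Jacobi symbol (74|83) = -1 (Zolotarev) agrees.

-1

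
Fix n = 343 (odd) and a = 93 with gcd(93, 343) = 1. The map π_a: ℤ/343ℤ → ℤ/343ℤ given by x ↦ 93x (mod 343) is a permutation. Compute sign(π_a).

Orbit of 326 under x↦93x: [326, 134, 114, 312, 204, 107, 4]… (length divides ord_343(93)).
Decompose π into cycles: lengths [147, 147, 21, 21, 3, 3, 1] (7 cycles, including the fixed point 0).
With 7 cycles on 343 points, sign = (−1)^{343−7} = +1.

+1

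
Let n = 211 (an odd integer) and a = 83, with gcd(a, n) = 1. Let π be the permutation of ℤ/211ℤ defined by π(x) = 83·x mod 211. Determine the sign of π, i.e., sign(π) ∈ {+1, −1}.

Trace 134: π^k(134) = [134, 150, 1, 83, 137, 188, 201] for k=0..6.
Cycle type of π: 15×14 + 1; total 15 cycles.
n − c = 211 − 15 = 196; sign = (−1)^196 = +1.
(83|211)_J = +1 (Zolotarev's lemma cross-check).

+1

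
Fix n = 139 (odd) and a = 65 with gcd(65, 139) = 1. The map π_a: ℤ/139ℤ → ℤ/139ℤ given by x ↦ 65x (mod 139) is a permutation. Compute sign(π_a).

Start at x=80: 80 → 57 → 91 → 77 → 1 → 65 → 55 → … (one orbit).
7 cycles of lengths [23, 23, 23, 23, 23, 23, 1].
139 − 7 = 132 transpositions; sign(π) = (−1)^132 = +1.
Check: (65/139) = +1 by Zolotarev.

+1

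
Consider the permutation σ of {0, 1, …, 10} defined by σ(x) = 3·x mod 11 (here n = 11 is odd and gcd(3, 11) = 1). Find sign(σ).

Trace 9: π^k(9) = [9, 5, 4, 1, 3] for k=0..4.
Cycle lengths of π_3 on ℤ/11ℤ: [5, 5, 1]; 3 cycles in total.
3 cycles on 11: each ℓ→(−1)^(ℓ−1), product (−1)^8 = +1.
(3|11)_J = +1 (Zolotarev's lemma cross-check).

+1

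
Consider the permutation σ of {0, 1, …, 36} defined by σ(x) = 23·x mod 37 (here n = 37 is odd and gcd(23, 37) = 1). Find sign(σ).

-1

Orbit of 31 under x↦23x: [31, 10, 8, 36, 14, 26, 6]… (length divides ord_37(23)).
π_23 has 4 disjoint cycles with lengths [12, 12, 12, 1] on {0,…,36}.
With 4 cycles on 37 points, sign = (−1)^{37−4} = -1.
The Jacobi symbol (23|37) = -1 (Zolotarev) agrees.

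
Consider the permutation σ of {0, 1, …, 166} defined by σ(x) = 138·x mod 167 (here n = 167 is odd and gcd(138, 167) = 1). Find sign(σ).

Start at x=129: 129 → 100 → 106 → 99 → 135 → 93 → 142 → … (one orbit).
Decompose π into cycles: lengths [166, 1] (2 cycles, including the fixed point 0).
sign(π) = (−1)^{n − #cycles} = (−1)^{167−2} = (−1)^165 = -1.
Via Zolotarev, sign(π_{138}) = (138|167) = -1.

-1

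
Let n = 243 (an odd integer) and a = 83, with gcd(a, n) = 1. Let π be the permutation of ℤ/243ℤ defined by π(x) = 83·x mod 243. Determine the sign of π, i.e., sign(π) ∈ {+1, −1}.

-1

Trace 80: π^k(80) = [80, 79, 239, 154, 146, 211, 17] for k=0..6.
Decompose π into cycles: lengths [162, 54, 18, 6, 2, 1] (6 cycles, including the fixed point 0).
243 − 6 = 237 transpositions; sign(π) = (−1)^237 = -1.
Via Zolotarev, sign(π_{83}) = (83|243) = -1.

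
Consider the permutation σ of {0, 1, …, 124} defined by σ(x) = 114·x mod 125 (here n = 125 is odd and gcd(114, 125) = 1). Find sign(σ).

Trace 19: π^k(19) = [19, 41, 49, 86, 54, 31, 34] for k=0..6.
Cycle lengths of π_114 on ℤ/125ℤ: [50, 50, 10, 10, 2, 2, 1]; 7 cycles in total.
7 cycles on 125: each ℓ→(−1)^(ℓ−1), product (−1)^118 = +1.
Check: (114/125) = +1 by Zolotarev.

+1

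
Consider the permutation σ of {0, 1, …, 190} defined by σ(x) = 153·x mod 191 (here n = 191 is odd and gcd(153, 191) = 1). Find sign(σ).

+1

Orbit of 5 under x↦153x: [5, 1, 153, 107, 136, 180, 36]… (length divides ord_191(153)).
11 cycles of lengths [19, 19, 19, 19, 19, 19, 19, 19, 19, 19, 1].
n − c = 191 − 11 = 180; sign = (−1)^180 = +1.
Zolotarev: (153|191) = +1, matching the cycle-count sign.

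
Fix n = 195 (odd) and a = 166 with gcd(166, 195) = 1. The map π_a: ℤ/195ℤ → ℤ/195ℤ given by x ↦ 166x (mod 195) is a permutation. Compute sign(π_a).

Orbit of 121 under x↦166x: [121, 1, 166, 61, 181, 16]… (length divides ord_195(166)).
Decompose π into cycles: lengths [6, 6, 6, 6, 6, 6, 6, 6, 6, 6, 6, 6, 6, 6, 6, 6, 6, 6, 6, 6, 6, 6, 6, 6, 6, 6, 6, 6, 6, 6, 1, 1, 1, 1, 1, 1, 1, 1, 1, 1, 1, 1, 1, 1, 1] (45 cycles, including the fixed point 0).
45 cycles on 195: each ℓ→(−1)^(ℓ−1), product (−1)^150 = +1.

+1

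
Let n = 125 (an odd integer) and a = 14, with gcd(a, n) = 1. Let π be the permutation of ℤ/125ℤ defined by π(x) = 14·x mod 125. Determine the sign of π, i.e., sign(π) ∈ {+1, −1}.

+1

Start at x=76: 76 → 64 → 21 → 44 → 116 → 124 → 111 → … (one orbit).
π_14 has 7 disjoint cycles with lengths [50, 50, 10, 10, 2, 2, 1] on {0,…,124}.
With 7 cycles on 125 points, sign = (−1)^{125−7} = +1.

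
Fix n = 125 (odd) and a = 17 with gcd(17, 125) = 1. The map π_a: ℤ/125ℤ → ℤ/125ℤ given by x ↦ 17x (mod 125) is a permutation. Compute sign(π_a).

-1

Trace 103: π^k(103) = [103, 1, 17, 39, 38, 21, 107] for k=0..6.
4 cycles of lengths [100, 20, 4, 1].
With 4 cycles on 125 points, sign = (−1)^{125−4} = -1.
Zolotarev: (17|125) = -1, matching the cycle-count sign.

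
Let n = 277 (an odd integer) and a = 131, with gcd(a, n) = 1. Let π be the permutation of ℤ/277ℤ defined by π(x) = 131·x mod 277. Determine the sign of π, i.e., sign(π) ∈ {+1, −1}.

+1

Orbit of 155 under x↦131x: [155, 84, 201, 16, 157, 69, 175]… (length divides ord_277(131)).
13 cycles of lengths [23, 23, 23, 23, 23, 23, 23, 23, 23, 23, 23, 23, 1].
13 cycles on 277: each ℓ→(−1)^(ℓ−1), product (−1)^264 = +1.
Via Zolotarev, sign(π_{131}) = (131|277) = +1.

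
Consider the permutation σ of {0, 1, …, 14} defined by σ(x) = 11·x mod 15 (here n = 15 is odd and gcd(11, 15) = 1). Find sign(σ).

Trace 11: π^k(11) = [11, 1] for k=0..1.
The orbit structure of x ↦ 11x mod 15: 10 orbits of sizes [2, 2, 2, 2, 2, 1, 1, 1, 1, 1].
15 − 10 = 5 transpositions; sign(π) = (−1)^5 = -1.

-1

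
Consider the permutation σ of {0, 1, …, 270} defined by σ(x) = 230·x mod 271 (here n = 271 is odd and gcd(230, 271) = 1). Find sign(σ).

-1

Orbit of 87 under x↦230x: [87, 227, 178, 19, 34, 232, 244]… (length divides ord_271(230)).
4 cycles of lengths [90, 90, 90, 1].
Σ(ℓ_i−1) = 271−4 = 267; sign = (−1)^267 = -1.
Via Zolotarev, sign(π_{230}) = (230|271) = -1.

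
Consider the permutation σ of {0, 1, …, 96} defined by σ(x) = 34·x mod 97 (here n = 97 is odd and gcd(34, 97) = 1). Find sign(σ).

Start at x=52: 52 → 22 → 69 → 18 → 30 → 50 → 51 → … (one orbit).
Decompose π into cycles: lengths [32, 32, 32, 1] (4 cycles, including the fixed point 0).
97 − 4 = 93 transpositions; sign(π) = (−1)^93 = -1.

-1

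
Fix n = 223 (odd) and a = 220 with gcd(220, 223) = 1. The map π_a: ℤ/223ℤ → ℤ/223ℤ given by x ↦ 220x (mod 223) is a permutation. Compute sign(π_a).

+1

Trace 178: π^k(178) = [178, 135, 41, 100, 146, 8, 199] for k=0..6.
Cycle type of π: 111×2 + 1; total 3 cycles.
3 cycles on 223: each ℓ→(−1)^(ℓ−1), product (−1)^220 = +1.
Zolotarev: (220|223) = +1, matching the cycle-count sign.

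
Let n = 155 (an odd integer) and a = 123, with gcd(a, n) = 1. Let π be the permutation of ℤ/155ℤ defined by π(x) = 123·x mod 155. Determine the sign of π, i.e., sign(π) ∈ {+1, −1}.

+1

Orbit of 123 under x↦123x: [123, 94, 92, 1]… (length divides ord_155(123)).
Cycle lengths of π_123 on ℤ/155ℤ: [4, 4, 4, 4, 4, 4, 4, 4, 4, 4, 4, 4, 4, 4, 4, 4, 4, 4, 4, 4, 4, 4, 4, 4, 4, 4, 4, 4, 4, 4, 4, 2, 2, 2, 2, 2, 2, 2, 2, 2, 2, 2, 2, 2, 2, 2, 1]; 47 cycles in total.
sign(π) = (−1)^{n − #cycles} = (−1)^{155−47} = (−1)^108 = +1.
(123|155)_J = +1 (Zolotarev's lemma cross-check).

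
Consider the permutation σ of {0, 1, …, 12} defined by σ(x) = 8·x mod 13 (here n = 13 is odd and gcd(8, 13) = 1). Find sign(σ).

Orbit of 5 under x↦8x: [5, 1, 8, 12]… (length divides ord_13(8)).
Decompose π into cycles: lengths [4, 4, 4, 1] (4 cycles, including the fixed point 0).
sign(π) = (−1)^{n − #cycles} = (−1)^{13−4} = (−1)^9 = -1.

-1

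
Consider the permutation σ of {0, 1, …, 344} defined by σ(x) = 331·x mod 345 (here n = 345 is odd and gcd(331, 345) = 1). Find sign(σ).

+1

Orbit of 301 under x↦331x: [301, 271, 1, 331, 196, 16, 121]… (length divides ord_345(331)).
Decompose π into cycles: lengths [11, 11, 11, 11, 11, 11, 11, 11, 11, 11, 11, 11, 11, 11, 11, 11, 11, 11, 11, 11, 11, 11, 11, 11, 11, 11, 11, 11, 11, 11, 1, 1, 1, 1, 1, 1, 1, 1, 1, 1, 1, 1, 1, 1, 1] (45 cycles, including the fixed point 0).
With 45 cycles on 345 points, sign = (−1)^{345−45} = +1.
Check: (331/345) = +1 by Zolotarev.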